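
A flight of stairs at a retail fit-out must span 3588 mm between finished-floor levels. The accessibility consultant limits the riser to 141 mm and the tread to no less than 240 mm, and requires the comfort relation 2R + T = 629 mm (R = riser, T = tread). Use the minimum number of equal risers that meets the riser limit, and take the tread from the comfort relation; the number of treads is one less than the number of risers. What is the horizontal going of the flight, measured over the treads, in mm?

3588 / 141 = 25.447 → round up to 26 risers.
Riser R = 3588 / 26 = 138 mm, within the 141 mm limit.
From 2R + T = 629: T = 629 − 276 = 353 mm.
26 risers give 25 treads; going = 25 × 353 = 8825 mm.

8825 mm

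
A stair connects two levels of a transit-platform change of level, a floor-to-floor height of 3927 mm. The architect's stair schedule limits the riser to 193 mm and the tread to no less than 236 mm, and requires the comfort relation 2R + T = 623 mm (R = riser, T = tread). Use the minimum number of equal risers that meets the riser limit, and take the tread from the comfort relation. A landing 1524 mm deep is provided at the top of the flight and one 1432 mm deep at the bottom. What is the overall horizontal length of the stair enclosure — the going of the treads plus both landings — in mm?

7936 mm

3927 / 193 = 20.35, so 21 risers are needed.
Riser R = 3927 / 21 = 187 mm, within the 193 mm limit.
T = 623 − 2·187 = 249 mm, which satisfies the 236 mm minimum.
Treads = 21 − 1 = 20; going = 20 × 249 = 4980 mm.
Enclosure = 4980 + 1524 + 1432 = 7936 mm.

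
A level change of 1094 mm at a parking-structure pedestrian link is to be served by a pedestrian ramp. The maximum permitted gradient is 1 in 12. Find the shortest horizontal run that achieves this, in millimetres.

13128 mm

Run = rise × 12 = 1094 × 12 = 13128 mm.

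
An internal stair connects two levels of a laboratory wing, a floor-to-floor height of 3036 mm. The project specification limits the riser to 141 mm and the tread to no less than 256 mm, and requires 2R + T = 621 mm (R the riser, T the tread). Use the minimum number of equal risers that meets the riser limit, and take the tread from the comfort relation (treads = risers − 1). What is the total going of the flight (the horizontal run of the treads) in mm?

7245 mm

At most 141 each: 3036/141 = 21.53, giving 22 risers.
Riser R = 3036 / 22 = 138 mm, within the 141 mm limit.
From 2R + T = 621: T = 621 − 276 = 345 mm.
22 risers give 21 treads; going = 21 × 345 = 7245 mm.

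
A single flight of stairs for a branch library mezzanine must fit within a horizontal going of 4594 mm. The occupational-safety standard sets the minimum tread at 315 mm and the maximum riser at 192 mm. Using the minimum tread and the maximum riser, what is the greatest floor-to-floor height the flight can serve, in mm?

2880 mm

4594 / 315 = 14.58, so 14 treads fit.
Risers = treads + 1 = 15.
Maximum height = 15 × 192 = 2880 mm.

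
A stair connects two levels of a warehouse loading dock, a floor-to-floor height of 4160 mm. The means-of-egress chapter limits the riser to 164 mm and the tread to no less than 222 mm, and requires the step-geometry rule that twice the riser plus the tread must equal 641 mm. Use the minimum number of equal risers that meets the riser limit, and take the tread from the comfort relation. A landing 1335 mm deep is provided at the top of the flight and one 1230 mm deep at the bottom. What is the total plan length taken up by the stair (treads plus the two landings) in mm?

⌈4160/164⌉ = 26 risers.
Riser R = 4160 / 26 = 160 mm, within the 164 mm limit.
From 2R + T = 641: T = 641 − 320 = 321 mm.
Going = (26 − 1) × 321 = 8025 mm.
Add landings: 8025 + 1335 + 1230 = 10590 mm.

10590 mm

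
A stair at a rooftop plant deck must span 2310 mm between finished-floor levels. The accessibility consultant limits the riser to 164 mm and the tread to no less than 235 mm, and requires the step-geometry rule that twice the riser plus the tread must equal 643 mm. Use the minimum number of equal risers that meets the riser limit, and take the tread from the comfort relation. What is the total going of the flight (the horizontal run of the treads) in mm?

4690 mm

⌈2310/164⌉ = 15 risers.
Each riser is 2310/15 = 154 mm (≤ 164 mm).
From 2R + T = 643: T = 643 − 308 = 335 mm.
Treads = 15 − 1 = 14; going = 14 × 335 = 4690 mm.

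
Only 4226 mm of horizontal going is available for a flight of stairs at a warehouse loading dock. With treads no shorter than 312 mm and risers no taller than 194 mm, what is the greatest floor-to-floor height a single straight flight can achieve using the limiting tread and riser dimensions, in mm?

2716 mm

Treads that fit: ⌊4226 / 312⌋ = 13.
Risers = treads + 1 = 14.
Maximum height = 14 × 194 = 2716 mm.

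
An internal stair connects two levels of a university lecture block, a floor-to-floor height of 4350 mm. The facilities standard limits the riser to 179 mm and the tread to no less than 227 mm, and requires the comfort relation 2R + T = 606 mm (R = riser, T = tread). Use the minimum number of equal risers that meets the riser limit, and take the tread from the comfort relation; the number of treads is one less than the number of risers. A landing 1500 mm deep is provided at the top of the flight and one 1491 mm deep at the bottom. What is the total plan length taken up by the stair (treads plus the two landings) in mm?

4350 / 179 = 24.302 → round up to 25 risers.
R = 4350 ÷ 25 = 174 mm.
T = 606 − 2·174 = 258 mm, which satisfies the 227 mm minimum.
Going = (25 − 1) × 258 = 6192 mm.
Add landings: 6192 + 1500 + 1491 = 9183 mm.

9183 mm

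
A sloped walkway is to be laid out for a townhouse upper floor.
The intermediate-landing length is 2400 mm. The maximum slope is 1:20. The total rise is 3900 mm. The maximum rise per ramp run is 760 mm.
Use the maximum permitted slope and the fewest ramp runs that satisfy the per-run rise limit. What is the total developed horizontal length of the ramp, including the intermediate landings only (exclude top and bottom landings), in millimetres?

90000 mm

3900 / 760 = 5.13, so 6 ramp runs are needed. That means 5 intermediate landings.
Horizontal run for 3900 mm of rise at 1:20 is 3900 × 20 = 78000 mm.
Intermediate landings: 5 × 2400 = 12000 mm.
Total developed length = 78000 + 12000 = 90000 mm.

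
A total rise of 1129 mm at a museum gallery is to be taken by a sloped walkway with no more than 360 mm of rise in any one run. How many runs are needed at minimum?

At most 360 each: 1129/360 = 3.14, giving 4 ramp runs.

4 runs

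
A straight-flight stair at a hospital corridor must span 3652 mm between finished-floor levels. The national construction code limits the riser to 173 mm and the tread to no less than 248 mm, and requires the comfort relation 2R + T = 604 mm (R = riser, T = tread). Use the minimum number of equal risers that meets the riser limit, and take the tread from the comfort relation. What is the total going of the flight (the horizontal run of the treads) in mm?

At most 173 each: 3652/173 = 21.11, giving 22 risers.
Riser R = 3652 / 22 = 166 mm, within the 173 mm limit.
Tread T = 604 − 2 × 166 = 272 mm (≥ 248 mm).
Treads = 22 − 1 = 21; going = 21 × 272 = 5712 mm.

5712 mm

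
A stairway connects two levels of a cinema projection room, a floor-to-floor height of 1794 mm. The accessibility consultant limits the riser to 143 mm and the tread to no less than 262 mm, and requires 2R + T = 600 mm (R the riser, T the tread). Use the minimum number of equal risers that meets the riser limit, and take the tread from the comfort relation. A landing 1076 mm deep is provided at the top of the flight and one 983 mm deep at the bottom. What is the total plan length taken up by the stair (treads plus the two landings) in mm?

1794 / 143 = 12.55, so 13 risers are needed.
Each riser is 1794/13 = 138 mm (≤ 143 mm).
From 2R + T = 600: T = 600 − 276 = 324 mm.
Treads = 13 − 1 = 12; going = 12 × 324 = 3888 mm.
Add landings: 3888 + 1076 + 983 = 5947 mm.

5947 mm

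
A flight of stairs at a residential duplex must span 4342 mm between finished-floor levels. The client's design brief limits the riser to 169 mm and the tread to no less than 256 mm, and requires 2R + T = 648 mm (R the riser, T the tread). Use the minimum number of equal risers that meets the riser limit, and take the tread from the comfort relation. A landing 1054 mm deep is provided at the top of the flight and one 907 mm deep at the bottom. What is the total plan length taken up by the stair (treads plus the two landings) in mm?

9811 mm

⌈4342/169⌉ = 26 risers.
Each riser is 4342/26 = 167 mm (≤ 169 mm).
T = 648 − 2·167 = 314 mm, which satisfies the 256 mm minimum.
Treads = 26 − 1 = 25; going = 25 × 314 = 7850 mm.
Add landings: 7850 + 1054 + 907 = 9811 mm.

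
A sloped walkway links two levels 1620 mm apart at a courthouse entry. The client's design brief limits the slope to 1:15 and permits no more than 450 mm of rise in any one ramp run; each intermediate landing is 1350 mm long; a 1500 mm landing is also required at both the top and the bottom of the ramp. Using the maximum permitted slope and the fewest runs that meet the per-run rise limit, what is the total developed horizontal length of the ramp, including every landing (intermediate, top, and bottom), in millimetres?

31350 mm

1620 / 450 = 3.60, so 4 ramp runs are needed. That means 3 intermediate landings.
Horizontal run for 1620 mm of rise at 1:15 is 1620 × 15 = 24300 mm.
3 intermediate landings contribute 3 × 1350 = 4050 mm.
Top and bottom landings: 2 × 1500 = 3000 mm.
Total = 24300 + 4050 + 3000 = 31350 mm.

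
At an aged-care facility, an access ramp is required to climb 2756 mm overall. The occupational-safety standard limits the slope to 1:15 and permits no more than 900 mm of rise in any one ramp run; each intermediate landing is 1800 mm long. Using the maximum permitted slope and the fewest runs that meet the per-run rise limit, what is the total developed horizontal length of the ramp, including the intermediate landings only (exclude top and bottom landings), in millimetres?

2756 / 900 = 3.062 → round up to 4 ramp runs. That means 3 intermediate landings.
Horizontal run for 2756 mm of rise at 1:15 is 2756 × 15 = 41340 mm.
Intermediate landings: 3 × 1800 = 5400 mm.
Developed length = 41340 + 5400 = 46740 mm.

46740 mm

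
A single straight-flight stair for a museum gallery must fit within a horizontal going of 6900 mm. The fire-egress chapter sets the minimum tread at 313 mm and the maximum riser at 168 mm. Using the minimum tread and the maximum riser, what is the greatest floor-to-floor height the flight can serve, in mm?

Treads that fit: ⌊6900 / 313⌋ = 22.
Risers = treads + 1 = 23.
Maximum height = 23 × 168 = 3864 mm.

3864 mm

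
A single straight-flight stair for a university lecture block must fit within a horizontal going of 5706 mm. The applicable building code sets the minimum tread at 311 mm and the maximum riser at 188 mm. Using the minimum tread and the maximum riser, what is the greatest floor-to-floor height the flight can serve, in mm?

Treads that fit: ⌊5706 / 311⌋ = 18.
Risers = treads + 1 = 19.
Maximum height = 19 × 188 = 3572 mm.

3572 mm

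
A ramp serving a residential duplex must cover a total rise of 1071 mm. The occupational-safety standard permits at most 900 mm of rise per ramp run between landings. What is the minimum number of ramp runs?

2 runs

1071 / 900 = 1.190 → round up to 2 ramp runs.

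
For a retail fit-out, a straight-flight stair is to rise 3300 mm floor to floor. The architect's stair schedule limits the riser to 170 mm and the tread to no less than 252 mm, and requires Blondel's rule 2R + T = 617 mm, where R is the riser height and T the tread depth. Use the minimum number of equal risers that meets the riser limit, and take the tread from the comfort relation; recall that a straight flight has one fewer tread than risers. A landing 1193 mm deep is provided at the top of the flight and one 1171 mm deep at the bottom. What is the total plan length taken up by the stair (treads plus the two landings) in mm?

At most 170 each: 3300/170 = 19.41, giving 20 risers.
R = 3300 ÷ 20 = 165 mm.
Tread T = 617 − 2 × 165 = 287 mm (≥ 252 mm).
Going = (20 − 1) × 287 = 5453 mm.
Enclosure = 5453 + 1193 + 1171 = 7817 mm.

7817 mm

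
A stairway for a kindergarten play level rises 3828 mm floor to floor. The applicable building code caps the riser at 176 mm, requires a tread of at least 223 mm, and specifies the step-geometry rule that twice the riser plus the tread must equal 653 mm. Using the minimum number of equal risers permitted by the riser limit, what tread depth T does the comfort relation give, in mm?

305 mm

At most 176 each: 3828/176 = 21.75, giving 22 risers.
Riser R = 3828 / 22 = 174 mm, within the 176 mm limit.
From 2R + T = 653: T = 653 − 348 = 305 mm.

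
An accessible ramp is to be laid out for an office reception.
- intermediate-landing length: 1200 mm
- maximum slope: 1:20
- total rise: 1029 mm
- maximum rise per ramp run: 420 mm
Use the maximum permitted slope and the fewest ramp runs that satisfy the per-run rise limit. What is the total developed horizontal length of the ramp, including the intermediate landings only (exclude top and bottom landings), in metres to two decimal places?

1029 / 420 = 2.450 → round up to 3 ramp runs. That means 2 intermediate landings.
Horizontal run for 1029 mm of rise at 1:20 is 1029 × 20 = 20580 mm.
2 intermediate landings contribute 2 × 1200 = 2400 mm.
Total developed length = 20580 + 2400 = 22980 mm.
= 22.98 m.

22.98 m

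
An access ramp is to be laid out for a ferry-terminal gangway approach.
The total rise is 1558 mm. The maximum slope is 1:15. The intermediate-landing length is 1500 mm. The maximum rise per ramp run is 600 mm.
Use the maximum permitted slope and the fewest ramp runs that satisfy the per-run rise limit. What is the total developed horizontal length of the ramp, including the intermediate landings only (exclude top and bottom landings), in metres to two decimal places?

26.37 m

At most 600 each: 1558/600 = 2.60, giving 3 ramp runs. That means 2 intermediate landings.
Ramp run (horizontal) at 1:15: 1558 × 15 = 23370 mm.
Intermediate landings: 2 × 1500 = 3000 mm.
Total developed length = 23370 + 3000 = 26370 mm.
= 26.37 m.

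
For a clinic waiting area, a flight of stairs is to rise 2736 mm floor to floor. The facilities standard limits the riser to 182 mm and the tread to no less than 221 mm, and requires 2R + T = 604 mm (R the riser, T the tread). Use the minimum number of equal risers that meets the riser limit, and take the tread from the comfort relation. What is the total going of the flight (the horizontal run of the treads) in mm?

⌈2736/182⌉ = 16 risers.
R = 2736 ÷ 16 = 171 mm.
T = 604 − 2·171 = 262 mm, which satisfies the 221 mm minimum.
Going = (16 − 1) × 262 = 3930 mm.

3930 mm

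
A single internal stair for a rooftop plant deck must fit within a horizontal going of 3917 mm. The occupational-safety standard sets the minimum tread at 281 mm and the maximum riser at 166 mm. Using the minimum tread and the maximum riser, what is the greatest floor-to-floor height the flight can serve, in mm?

3917 / 281 = 13.94, so 13 treads fit.
Risers = treads + 1 = 14.
Maximum height = 14 × 166 = 2324 mm.

2324 mm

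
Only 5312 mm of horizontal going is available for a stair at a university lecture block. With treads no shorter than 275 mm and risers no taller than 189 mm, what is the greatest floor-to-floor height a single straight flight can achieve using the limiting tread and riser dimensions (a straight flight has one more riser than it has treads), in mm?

3780 mm

Treads that fit: ⌊5312 / 275⌋ = 19.
Risers = treads + 1 = 20.
Maximum height = 20 × 189 = 3780 mm.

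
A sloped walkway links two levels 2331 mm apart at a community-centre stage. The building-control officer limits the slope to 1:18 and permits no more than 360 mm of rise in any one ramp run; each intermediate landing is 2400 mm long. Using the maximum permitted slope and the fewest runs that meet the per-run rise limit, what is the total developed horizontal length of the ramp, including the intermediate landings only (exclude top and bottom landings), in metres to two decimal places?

56.36 m

2331 / 360 = 6.47, so 7 ramp runs are needed. That means 6 intermediate landings.
Horizontal run for 2331 mm of rise at 1:18 is 2331 × 18 = 41958 mm.
Intermediate landings: 6 × 2400 = 14400 mm.
Total developed length = 41958 + 14400 = 56358 mm.
= 56.36 m.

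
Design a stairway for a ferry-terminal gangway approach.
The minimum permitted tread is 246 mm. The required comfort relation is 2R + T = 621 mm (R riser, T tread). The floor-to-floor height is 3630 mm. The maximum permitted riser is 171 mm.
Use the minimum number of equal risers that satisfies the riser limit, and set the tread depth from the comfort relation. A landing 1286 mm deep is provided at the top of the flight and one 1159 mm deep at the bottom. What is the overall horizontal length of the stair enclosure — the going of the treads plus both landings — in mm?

3630 / 171 = 21.228 → round up to 22 risers.
R = 3630 ÷ 22 = 165 mm.
Tread T = 621 − 2 × 165 = 291 mm (≥ 246 mm).
22 risers give 21 treads; going = 21 × 291 = 6111 mm.
Enclosure = 6111 + 1286 + 1159 = 8556 mm.

8556 mm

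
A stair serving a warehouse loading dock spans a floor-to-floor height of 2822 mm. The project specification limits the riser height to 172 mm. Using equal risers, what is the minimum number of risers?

At most 172 each: 2822/172 = 16.41, giving 17 risers.

17 risers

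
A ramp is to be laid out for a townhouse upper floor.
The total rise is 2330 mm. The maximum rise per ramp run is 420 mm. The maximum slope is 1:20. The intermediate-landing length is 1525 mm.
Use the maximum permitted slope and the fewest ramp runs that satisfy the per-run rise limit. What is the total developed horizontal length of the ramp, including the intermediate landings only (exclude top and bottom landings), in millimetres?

54225 mm

2330 / 420 = 5.548 → round up to 6 ramp runs. That means 5 intermediate landings.
Ramp run (horizontal) at 1:20: 2330 × 20 = 46600 mm.
Intermediate landings: 5 × 1525 = 7625 mm.
Total developed length = 46600 + 7625 = 54225 mm.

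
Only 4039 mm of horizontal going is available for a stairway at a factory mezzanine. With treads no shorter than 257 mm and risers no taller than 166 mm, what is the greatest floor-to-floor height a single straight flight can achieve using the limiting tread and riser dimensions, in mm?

2656 mm

4039 / 257 = 15.72, so 15 treads fit.
Risers = treads + 1 = 16.
Maximum height = 16 × 166 = 2656 mm.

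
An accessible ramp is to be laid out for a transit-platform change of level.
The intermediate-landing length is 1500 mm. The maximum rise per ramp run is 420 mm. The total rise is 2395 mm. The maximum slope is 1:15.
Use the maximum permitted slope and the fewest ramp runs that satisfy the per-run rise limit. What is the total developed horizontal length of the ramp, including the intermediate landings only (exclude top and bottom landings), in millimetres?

At most 420 each: 2395/420 = 5.70, giving 6 ramp runs. That means 5 intermediate landings.
Ramp run (horizontal) at 1:15: 2395 × 15 = 35925 mm.
Intermediate landings: 5 × 1500 = 7500 mm.
Total developed length = 35925 + 7500 = 43425 mm.

43425 mm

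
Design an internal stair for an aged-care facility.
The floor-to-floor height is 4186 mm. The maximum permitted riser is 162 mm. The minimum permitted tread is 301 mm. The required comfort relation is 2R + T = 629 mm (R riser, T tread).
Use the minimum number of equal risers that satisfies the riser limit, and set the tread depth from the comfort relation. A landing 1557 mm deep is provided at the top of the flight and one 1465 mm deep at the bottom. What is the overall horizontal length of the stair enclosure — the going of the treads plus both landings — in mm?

At most 162 each: 4186/162 = 25.84, giving 26 risers.
Riser R = 4186 / 26 = 161 mm, within the 162 mm limit.
T = 629 − 2·161 = 307 mm, which satisfies the 301 mm minimum.
Treads = 26 − 1 = 25; going = 25 × 307 = 7675 mm.
Enclosure = 7675 + 1557 + 1465 = 10697 mm.

10697 mm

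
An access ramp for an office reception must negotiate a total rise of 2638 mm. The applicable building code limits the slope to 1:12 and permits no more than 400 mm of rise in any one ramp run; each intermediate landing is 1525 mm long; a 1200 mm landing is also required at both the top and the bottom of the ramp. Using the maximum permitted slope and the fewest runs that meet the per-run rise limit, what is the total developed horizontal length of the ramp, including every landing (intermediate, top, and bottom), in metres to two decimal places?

At most 400 each: 2638/400 = 6.59, giving 7 ramp runs. That means 6 intermediate landings.
Horizontal run for 2638 mm of rise at 1:12 is 2638 × 12 = 31656 mm.
Intermediate landings: 6 × 1525 = 9150 mm.
Top and bottom landings: 2 × 1200 = 2400 mm.
Total = 31656 + 9150 + 2400 = 43206 mm.
= 43.21 m.

43.21 m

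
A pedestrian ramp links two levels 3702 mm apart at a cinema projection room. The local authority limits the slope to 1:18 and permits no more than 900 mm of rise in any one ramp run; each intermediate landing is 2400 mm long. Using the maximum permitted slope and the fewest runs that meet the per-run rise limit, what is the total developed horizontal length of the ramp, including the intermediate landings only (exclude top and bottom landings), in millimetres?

⌈3702/900⌉ = 5 ramp runs. That means 4 intermediate landings.
Ramp run (horizontal) at 1:18: 3702 × 18 = 66636 mm.
4 intermediate landings contribute 4 × 2400 = 9600 mm.
Total developed length = 66636 + 9600 = 76236 mm.

76236 mm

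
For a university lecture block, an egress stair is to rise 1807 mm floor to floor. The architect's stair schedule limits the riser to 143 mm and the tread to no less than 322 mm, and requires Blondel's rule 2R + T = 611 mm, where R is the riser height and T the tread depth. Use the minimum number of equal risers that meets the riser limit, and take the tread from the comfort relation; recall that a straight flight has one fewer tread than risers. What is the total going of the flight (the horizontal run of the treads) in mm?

1807 / 143 = 12.636 → round up to 13 risers.
Riser R = 1807 / 13 = 139 mm, within the 143 mm limit.
From 2R + T = 611: T = 611 − 278 = 333 mm.
13 risers give 12 treads; going = 12 × 333 = 3996 mm.

3996 mm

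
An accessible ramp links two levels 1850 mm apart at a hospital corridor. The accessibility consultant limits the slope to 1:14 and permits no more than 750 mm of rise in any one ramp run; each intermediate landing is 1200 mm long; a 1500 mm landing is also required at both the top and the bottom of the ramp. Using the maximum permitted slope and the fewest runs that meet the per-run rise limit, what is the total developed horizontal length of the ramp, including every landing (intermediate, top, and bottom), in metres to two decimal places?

31.30 m

At most 750 each: 1850/750 = 2.47, giving 3 ramp runs. That means 2 intermediate landings.
Horizontal run for 1850 mm of rise at 1:14 is 1850 × 14 = 25900 mm.
2 intermediate landings contribute 2 × 1200 = 2400 mm.
Top and bottom landings: 2 × 1500 = 3000 mm.
Total = 25900 + 2400 + 3000 = 31300 mm.
= 31.30 m.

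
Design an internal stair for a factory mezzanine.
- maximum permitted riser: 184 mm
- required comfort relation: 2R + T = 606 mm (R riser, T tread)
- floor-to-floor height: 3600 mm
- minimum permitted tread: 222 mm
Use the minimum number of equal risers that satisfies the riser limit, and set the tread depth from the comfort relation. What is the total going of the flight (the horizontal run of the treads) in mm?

3600 / 184 = 19.57, so 20 risers are needed.
Riser R = 3600 / 20 = 180 mm, within the 184 mm limit.
T = 606 − 2·180 = 246 mm, which satisfies the 222 mm minimum.
Treads = 20 − 1 = 19; going = 19 × 246 = 4674 mm.

4674 mm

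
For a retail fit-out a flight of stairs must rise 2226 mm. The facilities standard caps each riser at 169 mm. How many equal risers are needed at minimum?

14 risers

2226 / 169 = 13.17, so 14 risers are needed.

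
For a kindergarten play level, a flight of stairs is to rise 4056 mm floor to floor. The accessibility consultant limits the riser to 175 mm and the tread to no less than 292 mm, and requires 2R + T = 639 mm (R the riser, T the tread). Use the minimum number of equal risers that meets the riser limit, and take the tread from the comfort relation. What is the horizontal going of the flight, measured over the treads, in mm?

6923 mm

4056 / 175 = 23.177 → round up to 24 risers.
Riser R = 4056 / 24 = 169 mm, within the 175 mm limit.
From 2R + T = 639: T = 639 − 338 = 301 mm.
Going = (24 − 1) × 301 = 6923 mm.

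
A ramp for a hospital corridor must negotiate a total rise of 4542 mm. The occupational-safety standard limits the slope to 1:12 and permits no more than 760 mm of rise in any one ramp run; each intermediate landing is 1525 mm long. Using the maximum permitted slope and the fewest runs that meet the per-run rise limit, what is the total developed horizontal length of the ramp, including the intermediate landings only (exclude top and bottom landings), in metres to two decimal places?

⌈4542/760⌉ = 6 ramp runs. That means 5 intermediate landings.
Horizontal run for 4542 mm of rise at 1:12 is 4542 × 12 = 54504 mm.
5 intermediate landings contribute 5 × 1525 = 7625 mm.
Developed length = 54504 + 7625 = 62129 mm.
= 62.13 m.

62.13 m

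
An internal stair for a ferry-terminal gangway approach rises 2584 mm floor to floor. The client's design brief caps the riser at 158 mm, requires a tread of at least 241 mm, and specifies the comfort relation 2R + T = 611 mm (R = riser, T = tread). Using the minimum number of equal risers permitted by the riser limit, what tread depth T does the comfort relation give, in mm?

307 mm

⌈2584/158⌉ = 17 risers.
R = 2584 ÷ 17 = 152 mm.
Tread T = 611 − 2 × 152 = 307 mm (≥ 241 mm).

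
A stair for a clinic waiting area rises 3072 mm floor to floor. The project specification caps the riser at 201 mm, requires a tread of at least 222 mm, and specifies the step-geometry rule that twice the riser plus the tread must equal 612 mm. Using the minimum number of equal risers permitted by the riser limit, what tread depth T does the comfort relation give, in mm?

228 mm

3072 / 201 = 15.28, so 16 risers are needed.
Each riser is 3072/16 = 192 mm (≤ 201 mm).
From 2R + T = 612: T = 612 − 384 = 228 mm.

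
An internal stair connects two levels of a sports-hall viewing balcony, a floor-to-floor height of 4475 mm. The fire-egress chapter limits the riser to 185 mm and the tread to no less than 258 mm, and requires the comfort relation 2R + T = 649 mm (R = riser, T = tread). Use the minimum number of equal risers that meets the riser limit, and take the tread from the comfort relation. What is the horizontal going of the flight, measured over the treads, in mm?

4475 / 185 = 24.19, so 25 risers are needed.
Each riser is 4475/25 = 179 mm (≤ 185 mm).
T = 649 − 2·179 = 291 mm, which satisfies the 258 mm minimum.
Treads = 25 − 1 = 24; going = 24 × 291 = 6984 mm.

6984 mm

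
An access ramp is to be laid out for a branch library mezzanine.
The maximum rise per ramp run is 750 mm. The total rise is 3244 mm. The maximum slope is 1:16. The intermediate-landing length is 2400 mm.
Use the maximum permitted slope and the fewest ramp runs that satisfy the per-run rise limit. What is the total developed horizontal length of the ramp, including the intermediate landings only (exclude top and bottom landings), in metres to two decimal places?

3244 / 750 = 4.325 → round up to 5 ramp runs. That means 4 intermediate landings.
Horizontal run for 3244 mm of rise at 1:16 is 3244 × 16 = 51904 mm.
Intermediate landings: 4 × 2400 = 9600 mm.
Developed length = 51904 + 9600 = 61504 mm.
= 61.50 m.

61.50 m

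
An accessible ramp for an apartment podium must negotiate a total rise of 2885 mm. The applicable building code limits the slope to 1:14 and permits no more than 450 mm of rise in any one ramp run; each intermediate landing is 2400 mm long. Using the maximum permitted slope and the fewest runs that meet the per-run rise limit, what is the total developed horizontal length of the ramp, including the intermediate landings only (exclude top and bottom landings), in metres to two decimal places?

2885 / 450 = 6.41, so 7 ramp runs are needed. That means 6 intermediate landings.
Ramp run (horizontal) at 1:14: 2885 × 14 = 40390 mm.
Intermediate landings: 6 × 2400 = 14400 mm.
Developed length = 40390 + 14400 = 54790 mm.
= 54.79 m.

54.79 m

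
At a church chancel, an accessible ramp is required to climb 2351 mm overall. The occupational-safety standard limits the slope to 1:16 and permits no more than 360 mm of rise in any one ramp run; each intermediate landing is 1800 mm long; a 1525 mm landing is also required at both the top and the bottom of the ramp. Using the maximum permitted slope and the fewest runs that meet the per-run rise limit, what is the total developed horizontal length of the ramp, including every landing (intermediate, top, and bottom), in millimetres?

51466 mm

⌈2351/360⌉ = 7 ramp runs. That means 6 intermediate landings.
Ramp run (horizontal) at 1:16: 2351 × 16 = 37616 mm.
Intermediate landings: 6 × 1800 = 10800 mm.
Top and bottom landings: 2 × 1525 = 3050 mm.
Total = 37616 + 10800 + 3050 = 51466 mm.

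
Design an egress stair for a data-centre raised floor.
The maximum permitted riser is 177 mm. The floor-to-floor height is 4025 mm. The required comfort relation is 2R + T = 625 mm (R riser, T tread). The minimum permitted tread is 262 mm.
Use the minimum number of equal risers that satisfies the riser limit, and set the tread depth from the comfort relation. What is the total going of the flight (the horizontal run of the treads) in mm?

6050 mm

At most 177 each: 4025/177 = 22.74, giving 23 risers.
R = 4025 ÷ 23 = 175 mm.
T = 625 − 2·175 = 275 mm, which satisfies the 262 mm minimum.
Going = (23 − 1) × 275 = 6050 mm.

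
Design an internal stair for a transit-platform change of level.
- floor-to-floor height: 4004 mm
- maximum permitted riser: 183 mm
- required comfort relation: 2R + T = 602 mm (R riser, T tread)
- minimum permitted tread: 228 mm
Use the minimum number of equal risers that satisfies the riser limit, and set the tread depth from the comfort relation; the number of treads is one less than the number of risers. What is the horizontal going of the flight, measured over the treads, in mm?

4004 / 183 = 21.880 → round up to 22 risers.
R = 4004 ÷ 22 = 182 mm.
From 2R + T = 602: T = 602 − 364 = 238 mm.
22 risers give 21 treads; going = 21 × 238 = 4998 mm.

4998 mm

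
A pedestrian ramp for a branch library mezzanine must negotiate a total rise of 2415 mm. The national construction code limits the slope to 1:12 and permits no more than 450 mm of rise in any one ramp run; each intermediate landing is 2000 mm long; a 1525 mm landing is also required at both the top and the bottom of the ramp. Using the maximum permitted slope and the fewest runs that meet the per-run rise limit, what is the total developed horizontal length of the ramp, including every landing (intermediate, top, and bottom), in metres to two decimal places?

At most 450 each: 2415/450 = 5.37, giving 6 ramp runs. That means 5 intermediate landings.
Ramp run (horizontal) at 1:12: 2415 × 12 = 28980 mm.
Intermediate landings: 5 × 2000 = 10000 mm.
Top and bottom landings: 2 × 1525 = 3050 mm.
Total = 28980 + 10000 + 3050 = 42030 mm.
= 42.03 m.

42.03 m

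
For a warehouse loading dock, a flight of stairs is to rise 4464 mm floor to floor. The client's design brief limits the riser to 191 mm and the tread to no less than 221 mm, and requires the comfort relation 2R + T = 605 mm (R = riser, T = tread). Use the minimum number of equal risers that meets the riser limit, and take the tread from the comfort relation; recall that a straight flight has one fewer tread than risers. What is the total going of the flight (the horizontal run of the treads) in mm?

4464 / 191 = 23.372 → round up to 24 risers.
R = 4464 ÷ 24 = 186 mm.
T = 605 − 2·186 = 233 mm, which satisfies the 221 mm minimum.
Going = (24 − 1) × 233 = 5359 mm.

5359 mm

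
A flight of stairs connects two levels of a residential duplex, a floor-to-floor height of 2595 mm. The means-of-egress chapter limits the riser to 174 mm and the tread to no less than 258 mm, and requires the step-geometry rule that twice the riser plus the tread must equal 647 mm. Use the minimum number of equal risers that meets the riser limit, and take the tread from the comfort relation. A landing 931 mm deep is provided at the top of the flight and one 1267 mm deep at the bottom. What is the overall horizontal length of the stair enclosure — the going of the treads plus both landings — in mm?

6412 mm

2595 / 174 = 14.914 → round up to 15 risers.
Each riser is 2595/15 = 173 mm (≤ 174 mm).
Tread T = 647 − 2 × 173 = 301 mm (≥ 258 mm).
15 risers give 14 treads; going = 14 × 301 = 4214 mm.
Enclosure = 4214 + 931 + 1267 = 6412 mm.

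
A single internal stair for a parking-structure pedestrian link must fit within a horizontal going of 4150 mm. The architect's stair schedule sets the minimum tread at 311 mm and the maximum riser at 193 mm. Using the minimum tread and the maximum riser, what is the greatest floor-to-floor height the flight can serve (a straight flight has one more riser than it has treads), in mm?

2702 mm

4150 / 311 = 13.34, so 13 treads fit.
Risers = treads + 1 = 14.
Maximum height = 14 × 193 = 2702 mm.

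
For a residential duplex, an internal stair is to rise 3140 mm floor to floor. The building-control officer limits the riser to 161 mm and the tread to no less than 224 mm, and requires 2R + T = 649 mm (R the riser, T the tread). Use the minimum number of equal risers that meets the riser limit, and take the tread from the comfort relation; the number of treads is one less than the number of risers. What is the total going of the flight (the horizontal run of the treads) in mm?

6365 mm

3140 / 161 = 19.50, so 20 risers are needed.
R = 3140 ÷ 20 = 157 mm.
Tread T = 649 − 2 × 157 = 335 mm (≥ 224 mm).
20 risers give 19 treads; going = 19 × 335 = 6365 mm.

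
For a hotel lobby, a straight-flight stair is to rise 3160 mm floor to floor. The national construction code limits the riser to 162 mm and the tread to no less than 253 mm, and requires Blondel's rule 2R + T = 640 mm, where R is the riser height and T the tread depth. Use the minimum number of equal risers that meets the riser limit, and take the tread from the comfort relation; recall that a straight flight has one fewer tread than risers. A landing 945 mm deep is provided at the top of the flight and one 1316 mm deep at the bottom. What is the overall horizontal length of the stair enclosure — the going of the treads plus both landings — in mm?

8417 mm

⌈3160/162⌉ = 20 risers.
Each riser is 3160/20 = 158 mm (≤ 162 mm).
Tread T = 640 − 2 × 158 = 324 mm (≥ 253 mm).
Treads = 20 − 1 = 19; going = 19 × 324 = 6156 mm.
Add landings: 6156 + 945 + 1316 = 8417 mm.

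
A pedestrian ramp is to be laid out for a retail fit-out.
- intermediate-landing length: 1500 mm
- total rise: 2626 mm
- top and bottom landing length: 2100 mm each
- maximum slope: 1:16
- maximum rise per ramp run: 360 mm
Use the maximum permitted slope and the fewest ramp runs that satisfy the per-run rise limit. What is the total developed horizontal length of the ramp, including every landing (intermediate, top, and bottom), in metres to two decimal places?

56.72 m

At most 360 each: 2626/360 = 7.29, giving 8 ramp runs. That means 7 intermediate landings.
Ramp run (horizontal) at 1:16: 2626 × 16 = 42016 mm.
Intermediate landings: 7 × 1500 = 10500 mm.
Top and bottom landings: 2 × 2100 = 4200 mm.
Total = 42016 + 10500 + 4200 = 56716 mm.
= 56.72 m.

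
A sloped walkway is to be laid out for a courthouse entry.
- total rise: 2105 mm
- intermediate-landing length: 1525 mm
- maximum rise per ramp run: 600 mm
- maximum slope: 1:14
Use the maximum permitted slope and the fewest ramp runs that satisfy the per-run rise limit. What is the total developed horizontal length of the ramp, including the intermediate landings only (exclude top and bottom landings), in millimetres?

34045 mm

⌈2105/600⌉ = 4 ramp runs. That means 3 intermediate landings.
Ramp run (horizontal) at 1:14: 2105 × 14 = 29470 mm.
3 intermediate landings contribute 3 × 1525 = 4575 mm.
Developed length = 29470 + 4575 = 34045 mm.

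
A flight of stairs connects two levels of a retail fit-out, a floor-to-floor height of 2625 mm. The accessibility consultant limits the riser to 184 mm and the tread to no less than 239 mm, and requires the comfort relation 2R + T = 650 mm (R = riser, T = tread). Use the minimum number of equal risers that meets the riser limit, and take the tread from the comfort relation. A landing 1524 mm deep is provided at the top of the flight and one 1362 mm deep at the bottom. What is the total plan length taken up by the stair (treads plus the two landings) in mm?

At most 184 each: 2625/184 = 14.27, giving 15 risers.
Each riser is 2625/15 = 175 mm (≤ 184 mm).
T = 650 − 2·175 = 300 mm, which satisfies the 239 mm minimum.
Going = (15 − 1) × 300 = 4200 mm.
Enclosure = 4200 + 1524 + 1362 = 7086 mm.

7086 mm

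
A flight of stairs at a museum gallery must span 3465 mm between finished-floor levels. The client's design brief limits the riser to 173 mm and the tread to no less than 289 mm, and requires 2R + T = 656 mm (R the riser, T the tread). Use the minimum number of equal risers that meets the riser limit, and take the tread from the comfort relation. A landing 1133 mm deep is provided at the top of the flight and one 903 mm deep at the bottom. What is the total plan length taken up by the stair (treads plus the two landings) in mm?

3465 / 173 = 20.029 → round up to 21 risers.
Each riser is 3465/21 = 165 mm (≤ 173 mm).
From 2R + T = 656: T = 656 − 330 = 326 mm.
Treads = 21 − 1 = 20; going = 20 × 326 = 6520 mm.
Add landings: 6520 + 1133 + 903 = 8556 mm.

8556 mm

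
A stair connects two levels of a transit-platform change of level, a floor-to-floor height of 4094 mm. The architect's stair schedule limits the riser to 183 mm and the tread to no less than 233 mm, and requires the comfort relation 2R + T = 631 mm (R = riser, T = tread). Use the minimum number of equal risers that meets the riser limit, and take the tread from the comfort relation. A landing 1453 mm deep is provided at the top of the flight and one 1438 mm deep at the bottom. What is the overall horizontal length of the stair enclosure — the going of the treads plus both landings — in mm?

8941 mm

⌈4094/183⌉ = 23 risers.
Each riser is 4094/23 = 178 mm (≤ 183 mm).
Tread T = 631 − 2 × 178 = 275 mm (≥ 233 mm).
Treads = 23 − 1 = 22; going = 22 × 275 = 6050 mm.
Add landings: 6050 + 1453 + 1438 = 8941 mm.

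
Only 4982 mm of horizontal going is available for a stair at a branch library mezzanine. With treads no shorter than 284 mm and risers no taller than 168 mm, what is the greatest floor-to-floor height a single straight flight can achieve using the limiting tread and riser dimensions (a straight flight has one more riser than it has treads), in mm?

Treads that fit: ⌊4982 / 284⌋ = 17.
Risers = treads + 1 = 18.
Maximum height = 18 × 168 = 3024 mm.

3024 mm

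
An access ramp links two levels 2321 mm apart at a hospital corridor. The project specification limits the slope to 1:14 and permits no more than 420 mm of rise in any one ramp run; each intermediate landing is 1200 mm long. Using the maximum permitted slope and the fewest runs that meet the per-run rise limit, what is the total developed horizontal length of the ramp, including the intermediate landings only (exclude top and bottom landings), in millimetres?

38494 mm

2321 / 420 = 5.526 → round up to 6 ramp runs. That means 5 intermediate landings.
Horizontal run for 2321 mm of rise at 1:14 is 2321 × 14 = 32494 mm.
5 intermediate landings contribute 5 × 1200 = 6000 mm.
Total developed length = 32494 + 6000 = 38494 mm.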